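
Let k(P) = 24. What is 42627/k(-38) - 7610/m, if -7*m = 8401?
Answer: 119795969/67208 ≈ 1782.5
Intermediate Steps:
m = -8401/7 (m = -⅐*8401 = -8401/7 ≈ -1200.1)
42627/k(-38) - 7610/m = 42627/24 - 7610/(-8401/7) = 42627*(1/24) - 7610*(-7/8401) = 14209/8 + 53270/8401 = 119795969/67208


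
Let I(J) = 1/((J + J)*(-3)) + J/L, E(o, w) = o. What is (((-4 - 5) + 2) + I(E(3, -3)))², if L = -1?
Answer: 32761/324 ≈ 101.11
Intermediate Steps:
I(J) = -J - 1/(6*J) (I(J) = 1/((J + J)*(-3)) + J/(-1) = -⅓/(2*J) + J*(-1) = (1/(2*J))*(-⅓) - J = -1/(6*J) - J = -J - 1/(6*J))
(((-4 - 5) + 2) + I(E(3, -3)))² = (((-4 - 5) + 2) + (-1*3 - ⅙/3))² = ((-9 + 2) + (-3 - ⅙*⅓))² = (-7 + (-3 - 1/18))² = (-7 - 55/18)² = (-181/18)² = 32761/324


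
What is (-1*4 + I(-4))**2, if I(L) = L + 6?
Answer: 4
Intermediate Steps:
I(L) = 6 + L
(-1*4 + I(-4))**2 = (-1*4 + (6 - 4))**2 = (-4 + 2)**2 = (-2)**2 = 4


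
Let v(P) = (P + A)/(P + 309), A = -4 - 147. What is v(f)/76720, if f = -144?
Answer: -59/2531760 ≈ -2.3304e-5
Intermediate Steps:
A = -151
v(P) = (-151 + P)/(309 + P) (v(P) = (P - 151)/(P + 309) = (-151 + P)/(309 + P))
v(f)/76720 = ((-151 - 144)/(309 - 144))/76720 = (-295/165)*(1/76720) = ((1/165)*(-295))*(1/76720) = -59/33*1/76720 = -59/2531760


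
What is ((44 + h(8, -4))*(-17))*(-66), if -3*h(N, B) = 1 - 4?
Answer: 50490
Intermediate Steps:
h(N, B) = 1 (h(N, B) = -(1 - 4)/3 = -1/3*(-3) = 1)
((44 + h(8, -4))*(-17))*(-66) = ((44 + 1)*(-17))*(-66) = (45*(-17))*(-66) = -765*(-66) = 50490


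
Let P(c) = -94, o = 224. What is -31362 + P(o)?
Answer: -31456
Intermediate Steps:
-31362 + P(o) = -31362 - 94 = -31456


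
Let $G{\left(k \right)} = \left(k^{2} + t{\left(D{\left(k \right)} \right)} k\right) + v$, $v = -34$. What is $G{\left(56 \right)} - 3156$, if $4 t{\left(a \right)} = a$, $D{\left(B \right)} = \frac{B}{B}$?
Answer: $-40$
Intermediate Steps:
$D{\left(B \right)} = 1$
$t{\left(a \right)} = \frac{a}{4}$
$G{\left(k \right)} = -34 + k^{2} + \frac{k}{4}$ ($G{\left(k \right)} = \left(k^{2} + \frac{1}{4} \cdot 1 k\right) - 34 = \left(k^{2} + \frac{k}{4}\right) - 34 = -34 + k^{2} + \frac{k}{4}$)
$G{\left(56 \right)} - 3156 = \left(-34 + 56^{2} + \frac{1}{4} \cdot 56\right) - 3156 = \left(-34 + 3136 + 14\right) - 3156 = 3116 - 3156 = -40$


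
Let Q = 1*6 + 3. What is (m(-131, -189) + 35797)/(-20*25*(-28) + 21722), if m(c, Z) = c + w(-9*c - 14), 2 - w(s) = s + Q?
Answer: 17247/17861 ≈ 0.96562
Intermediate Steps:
Q = 9 (Q = 6 + 3 = 9)
w(s) = -7 - s (w(s) = 2 - (s + 9) = 2 - (9 + s) = 2 + (-9 - s) = -7 - s)
m(c, Z) = 7 + 10*c (m(c, Z) = c + (-7 - (-9*c - 14)) = c + (-7 - (-14 - 9*c)) = c + (-7 + (14 + 9*c)) = c + (7 + 9*c) = 7 + 10*c)
(m(-131, -189) + 35797)/(-20*25*(-28) + 21722) = ((7 + 10*(-131)) + 35797)/(-20*25*(-28) + 21722) = ((7 - 1310) + 35797)/(-500*(-28) + 21722) = (-1303 + 35797)/(14000 + 21722) = 34494/35722 = 34494*(1/35722) = 17247/17861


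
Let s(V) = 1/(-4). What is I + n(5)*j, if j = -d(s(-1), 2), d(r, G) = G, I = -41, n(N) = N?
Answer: -51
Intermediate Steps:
s(V) = -¼
j = -2 (j = -1*2 = -2)
I + n(5)*j = -41 + 5*(-2) = -41 - 10 = -51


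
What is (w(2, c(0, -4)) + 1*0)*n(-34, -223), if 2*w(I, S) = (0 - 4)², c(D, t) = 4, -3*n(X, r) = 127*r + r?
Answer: 228352/3 ≈ 76117.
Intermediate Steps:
n(X, r) = -128*r/3 (n(X, r) = -(127*r + r)/3 = -128*r/3)
w(I, S) = 8 (w(I, S) = (0 - 4)²/2 = (½)*(-4)² = (½)*16 = 8)
(w(2, c(0, -4)) + 1*0)*n(-34, -223) = (8 + 1*0)*(-128/3*(-223)) = (8 + 0)*(28544/3) = 8*(28544/3) = 228352/3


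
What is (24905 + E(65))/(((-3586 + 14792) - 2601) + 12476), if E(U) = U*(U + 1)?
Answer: 29195/21081 ≈ 1.3849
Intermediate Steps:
E(U) = U*(1 + U)
(24905 + E(65))/(((-3586 + 14792) - 2601) + 12476) = (24905 + 65*(1 + 65))/(((-3586 + 14792) - 2601) + 12476) = (24905 + 65*66)/((11206 - 2601) + 12476) = (24905 + 4290)/(8605 + 12476) = 29195/21081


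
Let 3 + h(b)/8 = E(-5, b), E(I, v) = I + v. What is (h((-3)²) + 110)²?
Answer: 13924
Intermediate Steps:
h(b) = -64 + 8*b (h(b) = -24 + 8*(-5 + b) = -24 + (-40 + 8*b) = -64 + 8*b)
(h((-3)²) + 110)² = ((-64 + 8*(-3)²) + 110)² = ((-64 + 8*9) + 110)² = ((-64 + 72) + 110)² = (8 + 110)² = 118² = 13924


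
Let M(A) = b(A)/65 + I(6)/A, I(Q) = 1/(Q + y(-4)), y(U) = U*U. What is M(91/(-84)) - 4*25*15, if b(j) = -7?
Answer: -1072607/715 ≈ -1500.2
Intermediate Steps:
y(U) = U²
I(Q) = 1/(16 + Q) (I(Q) = 1/(Q + (-4)²) = 1/(Q + 16) = 1/(16 + Q))
M(A) = -7/65 + 1/(22*A) (M(A) = -7/65 + 1/((16 + 6)*A) = -7*1/65 + 1/(22*A) = -7/65 + 1/(22*A))
M(91/(-84)) - 4*25*15 = (65 - 14014/(-84))/(1430*((91/(-84)))) - 4*25*15 = (65 - 14014*(-1)/84)/(1430*((91*(-1/84)))) - 100*15 = (65 - 154*(-13/12))/(1430*(-13/12)) - 1500 = (1/1430)*(-12/13)*(65 + 1001/6) - 1500 = (1/1430)*(-12/13)*(1391/6) - 1500 = -107/715 - 1500 = -1072607/715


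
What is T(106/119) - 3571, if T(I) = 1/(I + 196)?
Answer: -83668411/23430 ≈ -3571.0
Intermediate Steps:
T(I) = 1/(196 + I)
T(106/119) - 3571 = 1/(196 + 106/119) - 3571 = 1/(23430/119) - 3571 = 119/23430 - 3571 = -83668411/23430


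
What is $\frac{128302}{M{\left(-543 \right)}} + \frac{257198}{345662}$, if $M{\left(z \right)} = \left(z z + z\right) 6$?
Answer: $\frac{124629653363}{152595600858} \approx 0.81673$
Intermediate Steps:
$M{\left(z \right)} = 6 z + 6 z^{2}$ ($M{\left(z \right)} = \left(z^{2} + z\right) 6 = \left(z + z^{2}\right) 6 = 6 z + 6 z^{2}$)
$\frac{128302}{M{\left(-543 \right)}} + \frac{257198}{345662} = \frac{128302}{6 \left(-543\right) \left(1 - 543\right)} + \frac{257198}{345662} = \frac{128302}{6 \left(-543\right) \left(-542\right)} + 257198 \cdot \frac{1}{345662} = \frac{128302}{1765836} + \frac{128599}{172831} = 128302 \cdot \frac{1}{1765836} + \frac{128599}{172831} = \frac{64151}{882918} + \frac{128599}{172831} = \frac{124629653363}{152595600858}$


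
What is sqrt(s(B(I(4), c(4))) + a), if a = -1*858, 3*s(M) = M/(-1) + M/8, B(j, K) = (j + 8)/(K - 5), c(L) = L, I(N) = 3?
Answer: I*sqrt(123090)/12 ≈ 29.237*I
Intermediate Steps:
B(j, K) = (8 + j)/(-5 + K)
s(M) = -7*M/24 (s(M) = (M/(-1) + M/8)/3 = (M*(-1) + M*(1/8))/3 = (-M + M/8)/3 = (-7*M/8)/3 = -7*M/24)
a = -858
sqrt(s(B(I(4), c(4))) + a) = sqrt(-7*(8 + 3)/(24*(-5 + 4)) - 858) = sqrt(-7*11/(24*(-1)) - 858) = sqrt(-(-7)*11/24 - 858) = sqrt(-7/24*(-11) - 858) = sqrt(77/24 - 858) = sqrt(-20515/24) = I*sqrt(123090)/12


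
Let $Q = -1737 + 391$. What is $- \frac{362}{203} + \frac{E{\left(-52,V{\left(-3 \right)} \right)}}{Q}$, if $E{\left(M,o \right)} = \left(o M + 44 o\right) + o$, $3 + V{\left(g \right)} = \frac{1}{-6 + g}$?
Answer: $- \frac{2212528}{1229571} \approx -1.7994$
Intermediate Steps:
$Q = -1346$
$V{\left(g \right)} = -3 + \frac{1}{-6 + g}$
$E{\left(M,o \right)} = 45 o + M o$ ($E{\left(M,o \right)} = \left(M o + 44 o\right) + o = \left(44 o + M o\right) + o = 45 o + M o$)
$- \frac{362}{203} + \frac{E{\left(-52,V{\left(-3 \right)} \right)}}{Q} = - \frac{362}{203} + \frac{\frac{19 - -9}{-6 - 3} \left(45 - 52\right)}{-1346} = \left(-362\right) \frac{1}{203} + \frac{19 + 9}{-9} \left(-7\right) \left(- \frac{1}{1346}\right) = - \frac{362}{203} + \left(- \frac{1}{9}\right) 28 \left(-7\right) \left(- \frac{1}{1346}\right) = - \frac{362}{203} + \left(- \frac{28}{9}\right) \left(-7\right) \left(- \frac{1}{1346}\right) = - \frac{362}{203} + \frac{196}{9} \left(- \frac{1}{1346}\right) = - \frac{362}{203} - \frac{98}{6057} = - \frac{2212528}{1229571}$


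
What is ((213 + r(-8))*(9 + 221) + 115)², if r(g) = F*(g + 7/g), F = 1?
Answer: 35439945025/16 ≈ 2.2150e+9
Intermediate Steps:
r(g) = g + 7/g (r(g) = 1*(g + 7/g) = g + 7/g)
((213 + r(-8))*(9 + 221) + 115)² = ((213 + (-8 + 7/(-8)))*(9 + 221) + 115)² = ((213 + (-8 + 7*(-⅛)))*230 + 115)² = ((213 + (-8 - 7/8))*230 + 115)² = ((213 - 71/8)*230 + 115)² = ((1633/8)*230 + 115)² = (187795/4 + 115)² = (188255/4)² = 35439945025/16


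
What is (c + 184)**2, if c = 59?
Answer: 59049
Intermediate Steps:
(c + 184)**2 = (59 + 184)**2 = 243**2 = 59049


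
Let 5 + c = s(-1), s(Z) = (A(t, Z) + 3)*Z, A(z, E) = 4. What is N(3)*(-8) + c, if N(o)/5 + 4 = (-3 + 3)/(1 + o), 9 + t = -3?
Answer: 148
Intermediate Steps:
t = -12 (t = -9 - 3 = -12)
N(o) = -20 (N(o) = -20 + 5*((-3 + 3)/(1 + o)) = -20 + 5*(0/(1 + o)) = -20 + 5*0 = -20 + 0 = -20)
s(Z) = 7*Z (s(Z) = (4 + 3)*Z = 7*Z)
c = -12 (c = -5 + 7*(-1) = -5 - 7 = -12)
N(3)*(-8) + c = -20*(-8) - 12 = 160 - 12 = 148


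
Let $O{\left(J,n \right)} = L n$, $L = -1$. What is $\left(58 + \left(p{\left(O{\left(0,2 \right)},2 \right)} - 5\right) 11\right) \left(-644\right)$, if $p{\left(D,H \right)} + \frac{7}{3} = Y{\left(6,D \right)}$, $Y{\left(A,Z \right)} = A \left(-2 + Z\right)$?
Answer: $\frac{553840}{3} \approx 1.8461 \cdot 10^{5}$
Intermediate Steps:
$O{\left(J,n \right)} = - n$
$p{\left(D,H \right)} = - \frac{43}{3} + 6 D$ ($p{\left(D,H \right)} = - \frac{7}{3} + 6 \left(-2 + D\right) = - \frac{7}{3} + \left(-12 + 6 D\right) = - \frac{43}{3} + 6 D$)
$\left(58 + \left(p{\left(O{\left(0,2 \right)},2 \right)} - 5\right) 11\right) \left(-644\right) = \left(58 + \left(\left(- \frac{43}{3} + 6 \left(\left(-1\right) 2\right)\right) - 5\right) 11\right) \left(-644\right) = \left(58 + \left(\left(- \frac{43}{3} + 6 \left(-2\right)\right) - 5\right) 11\right) \left(-644\right) = \left(58 + \left(\left(- \frac{43}{3} - 12\right) - 5\right) 11\right) \left(-644\right) = \left(58 + \left(- \frac{79}{3} - 5\right) 11\right) \left(-644\right) = \left(58 - \frac{1034}{3}\right) \left(-644\right) = \left(- \frac{860}{3}\right) \left(-644\right) = \frac{553840}{3}$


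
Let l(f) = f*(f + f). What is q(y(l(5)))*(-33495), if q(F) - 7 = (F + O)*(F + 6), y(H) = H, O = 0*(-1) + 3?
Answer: -99647625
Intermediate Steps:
O = 3 (O = 0 + 3 = 3)
l(f) = 2*f**2 (l(f) = f*(2*f) = 2*f**2)
q(F) = 7 + (3 + F)*(6 + F) (q(F) = 7 + (F + 3)*(F + 6) = 7 + (3 + F)*(6 + F))
q(y(l(5)))*(-33495) = (25 + (2*5**2)**2 + 9*(2*5**2))*(-33495) = (25 + (2*25)**2 + 9*(2*25))*(-33495) = (25 + 50**2 + 9*50)*(-33495) = (25 + 2500 + 450)*(-33495) = 2975*(-33495) = -99647625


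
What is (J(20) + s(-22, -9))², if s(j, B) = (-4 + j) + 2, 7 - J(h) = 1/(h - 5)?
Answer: 65536/225 ≈ 291.27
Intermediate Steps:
J(h) = 7 - 1/(-5 + h) (J(h) = 7 - 1/(h - 5) = 7 - 1/(-5 + h))
s(j, B) = -2 + j
(J(20) + s(-22, -9))² = ((-36 + 7*20)/(-5 + 20) + (-2 - 22))² = ((-36 + 140)/15 - 24)² = ((1/15)*104 - 24)² = (104/15 - 24)² = (-256/15)² = 65536/225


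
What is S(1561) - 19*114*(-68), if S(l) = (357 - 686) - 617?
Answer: 146342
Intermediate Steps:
S(l) = -946 (S(l) = -329 - 617 = -946)
S(1561) - 19*114*(-68) = -946 - 19*114*(-68) = -946 - 2166*(-68) = -946 - 1*(-147288) = -946 + 147288 = 146342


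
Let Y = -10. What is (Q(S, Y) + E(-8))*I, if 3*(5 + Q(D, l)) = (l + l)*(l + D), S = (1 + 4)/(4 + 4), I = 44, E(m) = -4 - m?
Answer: 2706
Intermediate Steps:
S = 5/8 ≈ 0.62500
Q(D, l) = -5 + 2*l*(D + l)/3 (Q(D, l) = -5 + ((l + l)*(l + D))/3 = -5 + ((2*l)*(D + l))/3 = -5 + (2*l*(D + l))/3 = -5 + 2*l*(D + l)/3)
(Q(S, Y) + E(-8))*I = ((-5 + (2/3)*(-10)**2 + (2/3)*(5/8)*(-10)) + (-4 - 1*(-8)))*44 = ((-5 + (2/3)*100 - 25/6) + (-4 + 8))*44 = ((-5 + 200/3 - 25/6) + 4)*44 = (115/2 + 4)*44 = (123/2)*44 = 2706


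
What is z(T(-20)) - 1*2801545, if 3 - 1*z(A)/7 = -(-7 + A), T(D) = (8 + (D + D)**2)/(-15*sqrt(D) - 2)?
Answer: (-42023595*sqrt(5) + 2807201*I)/(-I + 15*sqrt(5)) ≈ -2.8016e+6 + 167.65*I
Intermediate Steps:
T(D) = (8 + 4*D**2)/(-2 - 15*sqrt(D)) (T(D) = (8 + (2*D)**2)/(-2 - 15*sqrt(D)) = (8 + 4*D**2)/(-2 - 15*sqrt(D)))
z(A) = -28 + 7*A (z(A) = 21 - (-7)*(-7 + A) = 21 - 7*(7 - A) = 21 + (-49 + 7*A) = -28 + 7*A)
z(T(-20)) - 1*2801545 = (-28 + 7*(4*(-2 - 1*(-20)**2)/(2 + 15*sqrt(-20)))) - 1*2801545 = (-28 + 7*(4*(-2 - 1*400)/(2 + 15*(2*I*sqrt(5))))) - 2801545 = (-28 + 7*(4*(-2 - 400)/(2 + 30*I*sqrt(5)))) - 2801545 = (-28 + 7*(4*(-402)/(2 + 30*I*sqrt(5)))) - 2801545 = (-28 + 7*(-1608/(2 + 30*I*sqrt(5)))) - 2801545 = (-28 - 11256/(2 + 30*I*sqrt(5))) - 2801545 = -2801573 - 11256/(2 + 30*I*sqrt(5))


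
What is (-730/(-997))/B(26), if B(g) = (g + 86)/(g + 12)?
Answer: 6935/27916 ≈ 0.24842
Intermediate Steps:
B(g) = (86 + g)/(12 + g)
(-730/(-997))/B(26) = (-730/(-997))/(((86 + 26)/(12 + 26))) = (-730*(-1/997))/((112/38)) = 730/(997*(((1/38)*112))) = 730/(997*(56/19)) = (730/997)*(19/56) = 6935/27916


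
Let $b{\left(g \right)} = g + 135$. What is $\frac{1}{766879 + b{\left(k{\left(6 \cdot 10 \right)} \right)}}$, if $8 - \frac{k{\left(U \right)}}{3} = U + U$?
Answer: $\frac{1}{766678} \approx 1.3043 \cdot 10^{-6}$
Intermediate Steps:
$k{\left(U \right)} = 24 - 6 U$ ($k{\left(U \right)} = 24 - 3 \left(U + U\right) = 24 - 3 \cdot 2 U = 24 - 6 U$)
$b{\left(g \right)} = 135 + g$
$\frac{1}{766879 + b{\left(k{\left(6 \cdot 10 \right)} \right)}} = \frac{1}{766879 + \left(135 + \left(24 - 6 \cdot 6 \cdot 10\right)\right)} = \frac{1}{766879 + \left(135 + \left(24 - 360\right)\right)} = \frac{1}{766879 + \left(135 - 336\right)} = \frac{1}{766879 - 201} = \frac{1}{766678}$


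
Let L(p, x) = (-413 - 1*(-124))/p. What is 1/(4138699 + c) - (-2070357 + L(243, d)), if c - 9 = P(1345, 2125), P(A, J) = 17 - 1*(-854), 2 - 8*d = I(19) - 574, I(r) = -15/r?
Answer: 2082609941746403/1005917697 ≈ 2.0704e+6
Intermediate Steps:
d = 10959/152 (d = ¼ - (-15/19 - 574)/8 = ¼ - ⅛*(-10921/19) = ¼ + 10921/152 = 10959/152 ≈ 72.099)
P(A, J) = 871 (P(A, J) = 17 + 854 = 871)
c = 880 (c = 9 + 871 = 880)
L(p, x) = -289/p (L(p, x) = (-413 + 124)/p = -289/p)
1/(4138699 + c) - (-2070357 + L(243, d)) = 1/(4138699 + 880) - (-2070357 - 289/243) = 1/4139579 - (-2070357 - 289*1/243) = 1/4139579 - (-2070357 - 289/243) = 1/4139579 - 1*(-503097040/243) = 1/4139579 + 503097040/243 = 2082609941746403/1005917697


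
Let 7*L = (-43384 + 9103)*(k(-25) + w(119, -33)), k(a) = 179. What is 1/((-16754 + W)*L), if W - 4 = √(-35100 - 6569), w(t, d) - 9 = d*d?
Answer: 117250/12283962967833453 + 7*I*√41669/12283962967833453 ≈ 9.545e-12 + 1.1632e-13*I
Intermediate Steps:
w(t, d) = 9 + d² (w(t, d) = 9 + d*d = 9 + d²)
W = 4 + I*√41669 (W = 4 + √(-35100 - 6569) = 4 + √(-41669) = 4 + I*√41669 ≈ 4.0 + 204.13*I)
L = -43776837/7 (L = ((-43384 + 9103)*(179 + (9 + (-33)²)))/7 = (-34281*(179 + (9 + 1089)))/7 = (-34281*(179 + 1098))/7 = (-34281*1277)/7 = (⅐)*(-43776837) = -43776837/7 ≈ -6.2538e+6)
1/((-16754 + W)*L) = 1/((-16754 + (4 + I*√41669))*(-43776837/7)) = -7/43776837/(-16750 + I*√41669) = -7/(43776837*(-16750 + I*√41669))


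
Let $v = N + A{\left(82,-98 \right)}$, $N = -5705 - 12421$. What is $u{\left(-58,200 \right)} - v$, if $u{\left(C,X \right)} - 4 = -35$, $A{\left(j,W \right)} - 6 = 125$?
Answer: $17964$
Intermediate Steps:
$A{\left(j,W \right)} = 131$ ($A{\left(j,W \right)} = 6 + 125 = 131$)
$N = -18126$
$v = -17995$ ($v = -18126 + 131 = -17995$)
$u{\left(C,X \right)} = -31$ ($u{\left(C,X \right)} = 4 - 35 = -31$)
$u{\left(-58,200 \right)} - v = -31 - -17995 = -31 + 17995 = 17964$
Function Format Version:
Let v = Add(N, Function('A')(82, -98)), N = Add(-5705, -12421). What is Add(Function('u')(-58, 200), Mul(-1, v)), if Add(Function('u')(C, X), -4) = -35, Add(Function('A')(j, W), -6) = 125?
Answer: 17964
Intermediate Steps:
Function('A')(j, W) = 131 (Function('A')(j, W) = Add(6, 125) = 131)
N = -18126
v = -17995 (v = Add(-18126, 131) = -17995)
Function('u')(C, X) = -31 (Function('u')(C, X) = Add(4, -35) = -31)
Add(Function('u')(-58, 200), Mul(-1, v)) = Add(-31, Mul(-1, -17995)) = Add(-31, 17995) = 17964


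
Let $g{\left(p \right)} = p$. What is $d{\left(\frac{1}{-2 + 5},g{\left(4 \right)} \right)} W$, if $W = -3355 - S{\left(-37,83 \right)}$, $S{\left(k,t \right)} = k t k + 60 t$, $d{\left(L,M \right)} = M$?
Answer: $-487848$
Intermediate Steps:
$S{\left(k,t \right)} = 60 t + t k^{2}$ ($S{\left(k,t \right)} = t k^{2} + 60 t = 60 t + t k^{2}$)
$W = -121962$ ($W = -3355 - 83 \left(60 + \left(-37\right)^{2}\right) = -3355 - 83 \left(60 + 1369\right) = -3355 - 83 \cdot 1429 = -3355 - 118607 = -121962$)
$d{\left(\frac{1}{-2 + 5},g{\left(4 \right)} \right)} W = 4 \left(-121962\right) = -487848$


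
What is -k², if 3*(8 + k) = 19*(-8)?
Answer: -30976/9 ≈ -3441.8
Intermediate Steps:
k = -176/3 (k = -8 + (19*(-8))/3 = -8 + (⅓)*(-152) = -8 - 152/3 = -176/3 ≈ -58.667)
-k² = -(-176/3)² = -1*30976/9 = -30976/9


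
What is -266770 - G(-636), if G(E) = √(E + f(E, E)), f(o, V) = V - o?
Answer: -266770 - 2*I*√159 ≈ -2.6677e+5 - 25.219*I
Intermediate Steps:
G(E) = √E (G(E) = √(E + (E - E)) = √(E + 0) = √E)
-266770 - G(-636) = -266770 - √(-636) = -266770 - 2*I*√159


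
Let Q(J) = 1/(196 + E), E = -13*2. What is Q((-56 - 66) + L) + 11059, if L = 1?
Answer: 1880031/170 ≈ 11059.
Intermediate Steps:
E = -26
Q(J) = 1/170 (Q(J) = 1/(196 - 26) = 1/170)
Q((-56 - 66) + L) + 11059 = 1/170 + 11059 = 1880031/170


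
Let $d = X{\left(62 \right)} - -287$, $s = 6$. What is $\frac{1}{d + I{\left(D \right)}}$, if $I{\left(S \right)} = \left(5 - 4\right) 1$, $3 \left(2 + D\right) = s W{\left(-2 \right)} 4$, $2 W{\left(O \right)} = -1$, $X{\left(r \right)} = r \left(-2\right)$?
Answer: $\frac{1}{164} \approx 0.0060976$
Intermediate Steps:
$X{\left(r \right)} = - 2 r$
$W{\left(O \right)} = - \frac{1}{2}$ ($W{\left(O \right)} = \frac{1}{2} \left(-1\right) = - \frac{1}{2}$)
$D = -6$ ($D = -2 + \frac{6 \left(- \frac{1}{2}\right) 4}{3} = -2 + \frac{\left(-3\right) 4}{3} = -2 + \frac{1}{3} \left(-12\right) = -2 - 4 = -6$)
$d = 163$ ($d = \left(-2\right) 62 - -287 = -124 + 287 = 163$)
$I{\left(S \right)} = 1$ ($I{\left(S \right)} = 1 \cdot 1 = 1$)
$\frac{1}{d + I{\left(D \right)}} = \frac{1}{163 + 1} = \frac{1}{164}$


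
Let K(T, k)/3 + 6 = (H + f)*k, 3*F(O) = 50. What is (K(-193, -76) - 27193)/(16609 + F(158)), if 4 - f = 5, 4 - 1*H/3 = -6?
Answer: -101469/49877 ≈ -2.0344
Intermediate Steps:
H = 30 (H = 12 - 3*(-6) = 12 + 18 = 30)
F(O) = 50/3 (F(O) = (⅓)*50 = 50/3)
f = -1 (f = 4 - 1*5 = 4 - 5 = -1)
K(T, k) = -18 + 87*k (K(T, k) = -18 + 3*((30 - 1)*k) = -18 + 3*(29*k) = -18 + 87*k)
(K(-193, -76) - 27193)/(16609 + F(158)) = ((-18 + 87*(-76)) - 27193)/(16609 + 50/3) = ((-18 - 6612) - 27193)/(49877/3) = (-6630 - 27193)*(3/49877) = -33823*3/49877 = -101469/49877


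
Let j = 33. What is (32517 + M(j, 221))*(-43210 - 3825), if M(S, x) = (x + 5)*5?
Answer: -1582586645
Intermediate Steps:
M(S, x) = 25 + 5*x (M(S, x) = (5 + x)*5 = 25 + 5*x)
(32517 + M(j, 221))*(-43210 - 3825) = (32517 + (25 + 5*221))*(-43210 - 3825) = (32517 + (25 + 1105))*(-47035) = (32517 + 1130)*(-47035) = 33647*(-47035) = -1582586645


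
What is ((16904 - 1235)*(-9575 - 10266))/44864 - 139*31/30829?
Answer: -9584578862417/1383112256 ≈ -6929.7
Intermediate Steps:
((16904 - 1235)*(-9575 - 10266))/44864 - 139*31/30829 = (15669*(-19841))*(1/44864) - 4309*1/30829 = -310888629*1/44864 - 4309/30829 = -310888629/44864 - 4309/30829 = -9584578862417/1383112256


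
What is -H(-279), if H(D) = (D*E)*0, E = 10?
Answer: 0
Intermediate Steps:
H(D) = 0 (H(D) = (D*10)*0 = (10*D)*0 = 0)
-H(-279) = -1*0 = 0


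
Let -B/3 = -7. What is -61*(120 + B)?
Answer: -8601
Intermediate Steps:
B = 21 (B = -3*(-7) = 21)
-61*(120 + B) = -61*(120 + 21) = -61*141 = -8601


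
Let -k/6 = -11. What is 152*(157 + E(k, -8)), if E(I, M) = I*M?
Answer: -56392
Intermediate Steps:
k = 66 (k = -6*(-11) = 66)
152*(157 + E(k, -8)) = 152*(157 + 66*(-8)) = 152*(157 - 528) = 152*(-371) = -56392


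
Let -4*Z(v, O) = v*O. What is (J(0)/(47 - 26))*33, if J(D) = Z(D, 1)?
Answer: 0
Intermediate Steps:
Z(v, O) = -O*v/4 (Z(v, O) = -v*O/4 = -O*v/4)
J(D) = -D/4 (J(D) = -1/4*1*D = -D/4)
(J(0)/(47 - 26))*33 = ((-1/4*0)/(47 - 26))*33 = (0/21)*33 = (0*(1/21))*33 = 0*33 = 0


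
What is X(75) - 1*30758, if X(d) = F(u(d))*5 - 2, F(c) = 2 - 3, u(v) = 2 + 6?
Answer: -30765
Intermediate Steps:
u(v) = 8
F(c) = -1
X(d) = -7 (X(d) = -1*5 - 2 = -5 - 2 = -7)
X(75) - 1*30758 = -7 - 1*30758 = -7 - 30758 = -30765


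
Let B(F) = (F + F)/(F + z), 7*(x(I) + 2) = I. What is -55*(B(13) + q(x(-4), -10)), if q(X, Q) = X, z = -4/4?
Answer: 935/42 ≈ 22.262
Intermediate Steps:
x(I) = -2 + I/7
z = -1 (z = -4*¼ = -1)
B(F) = 2*F/(-1 + F) (B(F) = (F + F)/(F - 1) = (2*F)/(-1 + F) = 2*F/(-1 + F))
-55*(B(13) + q(x(-4), -10)) = -55*(2*13/(-1 + 13) + (-2 + (⅐)*(-4))) = -55*(2*13/12 + (-2 - 4/7)) = -55*(2*13*(1/12) - 18/7) = -55*(13/6 - 18/7) = -55*(-17/42) = 935/42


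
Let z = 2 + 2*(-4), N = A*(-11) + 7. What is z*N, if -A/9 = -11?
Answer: 6492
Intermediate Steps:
A = 99 (A = -9*(-11) = 99)
N = -1082 (N = 99*(-11) + 7 = -1089 + 7 = -1082)
z = -6 (z = 2 - 8 = -6)
z*N = -6*(-1082) = 6492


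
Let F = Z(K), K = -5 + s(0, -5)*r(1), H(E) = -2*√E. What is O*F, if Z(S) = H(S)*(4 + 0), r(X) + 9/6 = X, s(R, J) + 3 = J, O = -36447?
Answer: 291576*I ≈ 2.9158e+5*I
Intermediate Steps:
s(R, J) = -3 + J
r(X) = -3/2 + X
K = -1 (K = -5 + (-3 - 5)*(-3/2 + 1) = -5 - 8*(-½) = -5 + 4 = -1)
Z(S) = -8*√S (Z(S) = (-2*√S)*(4 + 0) = -2*√S*4 = -8*√S)
F = -8*I ≈ -8.0*I
O*F = -(-291576)*I = 291576*I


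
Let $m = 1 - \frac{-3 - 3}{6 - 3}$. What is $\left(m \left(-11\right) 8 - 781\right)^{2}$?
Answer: $1092025$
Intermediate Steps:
$m = 3$ ($m = 1 - - \frac{6}{6 - 3} = 1 - - \frac{6}{3} = 1 - \left(-6\right) \frac{1}{3} = 1 - -2 = 1 + 2 = 3$)
$\left(m \left(-11\right) 8 - 781\right)^{2} = \left(3 \left(-11\right) 8 - 781\right)^{2} = \left(\left(-33\right) 8 - 781\right)^{2} = \left(-264 - 781\right)^{2} = \left(-1045\right)^{2} = 1092025$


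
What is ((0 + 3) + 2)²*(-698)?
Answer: -17450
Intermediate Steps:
((0 + 3) + 2)²*(-698) = (3 + 2)²*(-698) = 5²*(-698) = 25*(-698) = -17450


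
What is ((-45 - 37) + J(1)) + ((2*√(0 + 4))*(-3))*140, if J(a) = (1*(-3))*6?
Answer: -1780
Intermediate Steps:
J(a) = -18 (J(a) = -3*6 = -18)
((-45 - 37) + J(1)) + ((2*√(0 + 4))*(-3))*140 = ((-45 - 37) - 18) + ((2*√(0 + 4))*(-3))*140 = (-82 - 18) + ((2*√4)*(-3))*140 = -100 + ((2*2)*(-3))*140 = -100 + (4*(-3))*140 = -100 - 12*140 = -100 - 1680 = -1780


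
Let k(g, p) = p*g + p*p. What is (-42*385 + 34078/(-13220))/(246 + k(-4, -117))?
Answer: -106900739/95203830 ≈ -1.1229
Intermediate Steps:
k(g, p) = p² + g*p (k(g, p) = g*p + p² = p² + g*p)
(-42*385 + 34078/(-13220))/(246 + k(-4, -117)) = (-42*385 + 34078/(-13220))/(246 - 117*(-4 - 117)) = (-16170 + 34078*(-1/13220))/(246 - 117*(-121)) = (-16170 - 17039/6610)/(246 + 14157) = -106900739/6610/14403 = -106900739/6610*1/14403 = -106900739/95203830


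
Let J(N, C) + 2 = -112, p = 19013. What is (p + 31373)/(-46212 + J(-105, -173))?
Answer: -3599/3309 ≈ -1.0876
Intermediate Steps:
J(N, C) = -114 (J(N, C) = -2 - 112 = -114)
(p + 31373)/(-46212 + J(-105, -173)) = (19013 + 31373)/(-46212 - 114) = 50386/(-46326) = 50386*(-1/46326) = -3599/3309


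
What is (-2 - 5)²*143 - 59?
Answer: 6948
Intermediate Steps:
(-2 - 5)²*143 - 59 = (-7)²*143 - 59 = 49*143 - 59 = 7007 - 59 = 6948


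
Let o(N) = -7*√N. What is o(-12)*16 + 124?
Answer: 124 - 224*I*√3 ≈ 124.0 - 387.98*I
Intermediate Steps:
o(-12)*16 + 124 = -14*I*√3*16 + 124 = -224*I*√3 + 124 = 124 - 224*I*√3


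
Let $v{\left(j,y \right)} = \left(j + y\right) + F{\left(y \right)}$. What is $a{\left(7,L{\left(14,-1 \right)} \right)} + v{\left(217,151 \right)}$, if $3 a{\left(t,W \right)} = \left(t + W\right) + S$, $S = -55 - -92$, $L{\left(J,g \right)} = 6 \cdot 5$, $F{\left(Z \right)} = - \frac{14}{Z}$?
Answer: $\frac{177836}{453} \approx 392.57$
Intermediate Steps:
$v{\left(j,y \right)} = j + y - \frac{14}{y}$ ($v{\left(j,y \right)} = \left(j + y\right) - \frac{14}{y} = j + y - \frac{14}{y}$)
$L{\left(J,g \right)} = 30$
$S = 37$ ($S = -55 + 92 = 37$)
$a{\left(t,W \right)} = \frac{37}{3} + \frac{W}{3} + \frac{t}{3}$ ($a{\left(t,W \right)} = \frac{\left(t + W\right) + 37}{3} = \frac{\left(W + t\right) + 37}{3} = \frac{37 + W + t}{3} = \frac{37}{3} + \frac{W}{3} + \frac{t}{3}$)
$a{\left(7,L{\left(14,-1 \right)} \right)} + v{\left(217,151 \right)} = \left(\frac{37}{3} + \frac{1}{3} \cdot 30 + \frac{1}{3} \cdot 7\right) + \left(217 + 151 - \frac{14}{151}\right) = \left(\frac{37}{3} + 10 + \frac{7}{3}\right) + \left(217 + 151 - \frac{14}{151}\right) = \frac{74}{3} + \left(217 + 151 - \frac{14}{151}\right) = \frac{74}{3} + \frac{55554}{151} = \frac{177836}{453}$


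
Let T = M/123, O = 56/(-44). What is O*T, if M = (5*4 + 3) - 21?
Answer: -28/1353 ≈ -0.020695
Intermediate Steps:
M = 2 (M = (20 + 3) - 21 = 23 - 21 = 2)
O = -14/11 (O = 56*(-1/44) = -14/11 ≈ -1.2727)
T = 2/123 ≈ 0.016260
O*T = -14/11*2/123 = -28/1353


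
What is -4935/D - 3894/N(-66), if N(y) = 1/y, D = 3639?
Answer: 311744207/1213 ≈ 2.5700e+5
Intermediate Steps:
-4935/D - 3894/N(-66) = -4935/3639 - 3894/(1/(-66)) = -4935*1/3639 - 3894/(-1/66) = -1645/1213 - 3894*(-66) = -1645/1213 + 257004 = 311744207/1213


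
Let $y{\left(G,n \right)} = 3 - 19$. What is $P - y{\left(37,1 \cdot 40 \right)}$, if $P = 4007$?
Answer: $4023$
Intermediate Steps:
$y{\left(G,n \right)} = -16$ ($y{\left(G,n \right)} = 3 - 19 = -16$)
$P - y{\left(37,1 \cdot 40 \right)} = 4007 - -16 = 4007 + 16 = 4023$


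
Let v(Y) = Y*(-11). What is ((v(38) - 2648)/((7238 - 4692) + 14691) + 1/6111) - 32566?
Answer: -3430368326851/105335307 ≈ -32566.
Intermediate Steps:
v(Y) = -11*Y
((v(38) - 2648)/((7238 - 4692) + 14691) + 1/6111) - 32566 = ((-11*38 - 2648)/((7238 - 4692) + 14691) + 1/6111) - 32566 = ((-418 - 2648)/(2546 + 14691) + 1/6111) - 32566 = (-3066/17237 + 1/6111) - 32566 = -18719089/105335307 - 32566 = -3430368326851/105335307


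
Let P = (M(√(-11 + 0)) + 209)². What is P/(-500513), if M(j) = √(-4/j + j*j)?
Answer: -(2299 + 11^(¾)*√(-11*√11 + 4*I))²/60562073 ≈ -0.087402 - 0.0027764*I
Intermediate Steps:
M(j) = √(j² - 4/j) (M(j) = √(-4/j + j²) = √(j² - 4/j))
P = (209 + 11^(¾)*√(-I*(-4 - 11*I*√11))/11)² (P = (√((-4 + (√(-11 + 0))³)/(√(-11 + 0))) + 209)² = (√((-4 + (√(-11))³)/(√(-11))) + 209)² = (√((-4 + (I*√11)³)/((I*√11))) + 209)² = (√((-I*√11/11)*(-4 - 11*I*√11)) + 209)² = (√(-I*√11*(-4 - 11*I*√11)/11) + 209)² = (11^(¾)*√(-I*(-4 - 11*I*√11))/11 + 209)² = (209 + 11^(¾)*√(-I*(-4 - 11*I*√11))/11)² ≈ 43746.0 + 1389.6*I)
P/(-500513) = ((2299 + 11^(¾)*√(-11*√11 + 4*I))²/121)/(-500513) = ((2299 + 11^(¾)*√(-11*√11 + 4*I))²/121)*(-1/500513) = -(2299 + 11^(¾)*√(-11*√11 + 4*I))²/60562073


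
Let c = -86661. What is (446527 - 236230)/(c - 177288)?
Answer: -70099/87983 ≈ -0.79673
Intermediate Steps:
(446527 - 236230)/(c - 177288) = (446527 - 236230)/(-86661 - 177288) = 210297/(-263949) = 210297*(-1/263949) = -70099/87983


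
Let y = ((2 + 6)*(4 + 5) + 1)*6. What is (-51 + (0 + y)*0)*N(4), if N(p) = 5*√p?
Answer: -510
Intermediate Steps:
y = 438 (y = (8*9 + 1)*6 = (72 + 1)*6 = 73*6 = 438)
(-51 + (0 + y)*0)*N(4) = (-51 + (0 + 438)*0)*(5*√4) = (-51 + 438*0)*(5*2) = (-51 + 0)*10 = -51*10 = -510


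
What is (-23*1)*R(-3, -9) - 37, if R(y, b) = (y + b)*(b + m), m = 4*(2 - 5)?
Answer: -5833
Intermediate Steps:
m = -12 (m = 4*(-3) = -12)
R(y, b) = (-12 + b)*(b + y) (R(y, b) = (y + b)*(b - 12) = (b + y)*(-12 + b) = (-12 + b)*(b + y))
(-23*1)*R(-3, -9) - 37 = (-23*1)*((-9)² - 12*(-9) - 12*(-3) - 9*(-3)) - 37 = -23*(81 + 108 + 36 + 27) - 37 = -23*252 - 37 = -5796 - 37 = -5833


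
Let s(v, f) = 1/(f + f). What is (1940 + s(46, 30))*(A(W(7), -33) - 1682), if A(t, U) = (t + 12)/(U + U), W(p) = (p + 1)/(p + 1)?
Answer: -2584684205/792 ≈ -3.2635e+6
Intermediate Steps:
s(v, f) = 1/(2*f)
W(p) = 1 (W(p) = (1 + p)/(1 + p) = 1)
A(t, U) = (12 + t)/(2*U) (A(t, U) = (12 + t)/((2*U)) = (12 + t)*(1/(2*U)) = (12 + t)/(2*U))
(1940 + s(46, 30))*(A(W(7), -33) - 1682) = (1940 + (1/2)/30)*((1/2)*(12 + 1)/(-33) - 1682) = (1940 + (1/2)*(1/30))*((1/2)*(-1/33)*13 - 1682) = (1940 + 1/60)*(-13/66 - 1682) = (116401/60)*(-111025/66) = -2584684205/792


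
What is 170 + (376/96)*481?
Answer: 24647/12 ≈ 2053.9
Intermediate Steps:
170 + (376/96)*481 = 170 + (376*(1/96))*481 = 170 + (47/12)*481 = 170 + 22607/12 = 24647/12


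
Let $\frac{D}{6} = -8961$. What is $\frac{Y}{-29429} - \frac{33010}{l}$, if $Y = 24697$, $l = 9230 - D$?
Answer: $- \frac{1263631751}{926954642} \approx -1.3632$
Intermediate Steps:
$D = -53766$ ($D = 6 \left(-8961\right) = -53766$)
$l = 62996$ ($l = 9230 - -53766 = 9230 + 53766 = 62996$)
$\frac{Y}{-29429} - \frac{33010}{l} = \frac{24697}{-29429} - \frac{33010}{62996} = 24697 \left(- \frac{1}{29429}\right) - \frac{16505}{31498} = - \frac{24697}{29429} - \frac{16505}{31498} = - \frac{1263631751}{926954642}$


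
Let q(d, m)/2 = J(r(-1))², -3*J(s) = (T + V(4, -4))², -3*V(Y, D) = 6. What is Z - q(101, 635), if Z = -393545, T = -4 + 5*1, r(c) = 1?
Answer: -3541907/9 ≈ -3.9355e+5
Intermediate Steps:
V(Y, D) = -2 (V(Y, D) = -⅓*6 = -2)
T = 1 (T = -4 + 5 = 1)
J(s) = -⅓ (J(s) = -(1 - 2)²/3 = -⅓*(-1)² = -⅓*1 = -⅓)
q(d, m) = 2/9 (q(d, m) = 2*(-⅓)² = 2*(⅑) = 2/9)
Z - q(101, 635) = -393545 - 1*2/9 = -393545 - 2/9 = -3541907/9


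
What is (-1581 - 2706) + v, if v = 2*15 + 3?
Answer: -4254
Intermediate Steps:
v = 33 (v = 30 + 3 = 33)
(-1581 - 2706) + v = (-1581 - 2706) + 33 = -4287 + 33 = -4254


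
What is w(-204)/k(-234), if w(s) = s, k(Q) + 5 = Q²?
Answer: -204/54751 ≈ -0.0037260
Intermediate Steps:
k(Q) = -5 + Q²
w(-204)/k(-234) = -204/(-5 + (-234)²) = -204/(-5 + 54756) = -204/54751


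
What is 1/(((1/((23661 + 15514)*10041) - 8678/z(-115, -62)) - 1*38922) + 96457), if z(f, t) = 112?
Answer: 22027945800/1265671089159731 ≈ 1.7404e-5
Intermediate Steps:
1/(((1/((23661 + 15514)*10041) - 8678/z(-115, -62)) - 1*38922) + 96457) = 1/(((1/((23661 + 15514)*10041) - 8678/112) - 1*38922) + 96457) = 1/((((1/10041)/39175 - 8678*1/112) - 38922) + 96457) = 1/((((1/39175)*(1/10041) - 4339/56) - 38922) + 96457) = 1/(((1/393356175 - 4339/56) - 38922) + 96457) = 1/((-1706772443269/22027945800 - 38922) + 96457) = 1/(-859078478870869/22027945800 + 96457) = 1/(1265671089159731/22027945800) = 22027945800/1265671089159731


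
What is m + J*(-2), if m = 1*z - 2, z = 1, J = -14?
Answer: 27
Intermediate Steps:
m = -1 (m = 1*1 - 2 = 1 - 2 = -1)
m + J*(-2) = -1 - 14*(-2) = -1 + 28 = 27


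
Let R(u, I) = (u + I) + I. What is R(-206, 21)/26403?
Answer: -164/26403 ≈ -0.0062114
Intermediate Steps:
R(u, I) = u + 2*I (R(u, I) = (I + u) + I = u + 2*I)
R(-206, 21)/26403 = (-206 + 2*21)/26403 = (-206 + 42)*(1/26403) = -164*1/26403 = -164/26403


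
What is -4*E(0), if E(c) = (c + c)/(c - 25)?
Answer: 0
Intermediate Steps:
E(c) = 2*c/(-25 + c) (E(c) = (2*c)/(-25 + c) = 2*c/(-25 + c))
-4*E(0) = -8*0/(-25 + 0) = -8*0/(-25) = -8*0*(-1)/25 = -4*0 = 0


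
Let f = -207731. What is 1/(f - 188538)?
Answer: -1/396269 ≈ -2.5235e-6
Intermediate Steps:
1/(f - 188538) = 1/(-207731 - 188538) = 1/(-396269) = -1/396269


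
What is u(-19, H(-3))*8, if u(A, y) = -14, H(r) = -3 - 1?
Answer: -112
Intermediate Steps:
H(r) = -4
u(-19, H(-3))*8 = -14*8 = -112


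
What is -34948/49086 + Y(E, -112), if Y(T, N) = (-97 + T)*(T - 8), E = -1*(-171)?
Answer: 296020192/24543 ≈ 12061.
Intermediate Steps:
E = 171
Y(T, N) = (-97 + T)*(-8 + T)
-34948/49086 + Y(E, -112) = -34948/49086 + (776 + 171² - 105*171) = -34948*1/49086 + (776 + 29241 - 17955) = -17474/24543 + 12062 = 296020192/24543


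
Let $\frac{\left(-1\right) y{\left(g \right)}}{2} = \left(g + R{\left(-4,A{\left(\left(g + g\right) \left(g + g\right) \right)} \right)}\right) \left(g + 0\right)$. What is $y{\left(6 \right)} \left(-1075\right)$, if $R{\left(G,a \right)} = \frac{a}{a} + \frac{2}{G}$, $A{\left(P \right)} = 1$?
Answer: $83850$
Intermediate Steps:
$R{\left(G,a \right)} = 1 + \frac{2}{G}$
$y{\left(g \right)} = - 2 g \left(\frac{1}{2} + g\right)$ ($y{\left(g \right)} = - 2 \left(g + \frac{2 - 4}{-4}\right) \left(g + 0\right) = - 2 \left(g - - \frac{1}{2}\right) g = - 2 \left(g + \frac{1}{2}\right) g = - 2 \left(\frac{1}{2} + g\right) g = - 2 g \left(\frac{1}{2} + g\right)$)
$y{\left(6 \right)} \left(-1075\right) = \left(-1\right) 6 \left(1 + 2 \cdot 6\right) \left(-1075\right) = \left(-1\right) 6 \left(1 + 12\right) \left(-1075\right) = \left(-1\right) 6 \cdot 13 \left(-1075\right) = \left(-78\right) \left(-1075\right) = 83850$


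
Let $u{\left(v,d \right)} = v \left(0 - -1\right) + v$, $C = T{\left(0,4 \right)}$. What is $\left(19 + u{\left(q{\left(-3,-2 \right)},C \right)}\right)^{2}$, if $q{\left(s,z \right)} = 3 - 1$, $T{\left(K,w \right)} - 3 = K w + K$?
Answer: $529$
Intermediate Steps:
$T{\left(K,w \right)} = 3 + K + K w$ ($T{\left(K,w \right)} = 3 + \left(K w + K\right) = 3 + \left(K + K w\right) = 3 + K + K w$)
$C = 3$ ($C = 3 + 0 + 0 \cdot 4 = 3 + 0 + 0 = 3$)
$q{\left(s,z \right)} = 2$ ($q{\left(s,z \right)} = 3 - 1 = 2$)
$u{\left(v,d \right)} = 2 v$ ($u{\left(v,d \right)} = v \left(0 + 1\right) + v = v 1 + v = v + v = 2 v$)
$\left(19 + u{\left(q{\left(-3,-2 \right)},C \right)}\right)^{2} = \left(19 + 2 \cdot 2\right)^{2} = \left(19 + 4\right)^{2} = 23^{2} = 529$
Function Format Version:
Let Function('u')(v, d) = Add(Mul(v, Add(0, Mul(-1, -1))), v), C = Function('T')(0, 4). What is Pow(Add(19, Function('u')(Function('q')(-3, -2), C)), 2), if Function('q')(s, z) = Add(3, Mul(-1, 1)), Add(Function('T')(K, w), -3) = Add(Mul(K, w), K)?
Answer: 529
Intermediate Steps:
Function('T')(K, w) = Add(3, K, Mul(K, w)) (Function('T')(K, w) = Add(3, Add(Mul(K, w), K)) = Add(3, Add(K, Mul(K, w))) = Add(3, K, Mul(K, w)))
C = 3 (C = Add(3, 0, Mul(0, 4)) = Add(3, 0, 0) = 3)
Function('q')(s, z) = 2 (Function('q')(s, z) = Add(3, -1) = 2)
Function('u')(v, d) = Mul(2, v) (Function('u')(v, d) = Add(Mul(v, Add(0, 1)), v) = Add(Mul(v, 1), v) = Add(v, v) = Mul(2, v))
Pow(Add(19, Function('u')(Function('q')(-3, -2), C)), 2) = Pow(Add(19, Mul(2, 2)), 2) = Pow(Add(19, 4), 2) = Pow(23, 2) = 529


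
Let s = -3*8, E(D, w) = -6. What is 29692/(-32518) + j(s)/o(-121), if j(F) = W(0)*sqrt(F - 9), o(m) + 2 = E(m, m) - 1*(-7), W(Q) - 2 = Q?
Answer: -14846/16259 - 2*I*sqrt(33) ≈ -0.91309 - 11.489*I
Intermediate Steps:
W(Q) = 2 + Q
o(m) = -1 (o(m) = -2 + (-6 - 1*(-7)) = -2 + (-6 + 7) = -2 + 1 = -1)
s = -24
j(F) = 2*sqrt(-9 + F) (j(F) = (2 + 0)*sqrt(F - 9) = 2*sqrt(-9 + F))
29692/(-32518) + j(s)/o(-121) = 29692/(-32518) + (2*sqrt(-9 - 24))/(-1) = 29692*(-1/32518) + (2*sqrt(-33))*(-1) = -14846/16259 + (2*(I*sqrt(33)))*(-1) = -14846/16259 + (2*I*sqrt(33))*(-1) = -14846/16259 - 2*I*sqrt(33)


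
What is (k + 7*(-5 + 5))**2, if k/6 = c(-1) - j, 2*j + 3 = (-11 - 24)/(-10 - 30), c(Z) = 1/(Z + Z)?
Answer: 729/64 ≈ 11.391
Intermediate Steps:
c(Z) = 1/(2*Z)
j = -17/16 (j = -3/2 + ((-11 - 24)/(-10 - 30))/2 = -3/2 + (-35/(-40))/2 = -3/2 + (-35*(-1/40))/2 = -3/2 + (1/2)*(7/8) = -3/2 + 7/16 = -17/16 ≈ -1.0625)
k = 27/8 (k = 6*((1/2)/(-1) - 1*(-17/16)) = 6*((1/2)*(-1) + 17/16) = 6*(-1/2 + 17/16) = 6*(9/16) = 27/8 ≈ 3.3750)
(k + 7*(-5 + 5))**2 = (27/8 + 7*(-5 + 5))**2 = (27/8 + 7*0)**2 = (27/8 + 0)**2 = (27/8)**2 = 729/64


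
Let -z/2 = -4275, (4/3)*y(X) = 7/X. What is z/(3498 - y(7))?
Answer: 11400/4663 ≈ 2.4448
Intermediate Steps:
y(X) = 21/(4*X) (y(X) = 3*(7/X)/4 = 21/(4*X))
z = 8550 (z = -2*(-4275) = 8550)
z/(3498 - y(7)) = 8550/(3498 - 21/(4*7)) = 8550/(3498 - 1*¾) = 8550/(3498 - ¾) = 8550/(13989/4) = 8550*(4/13989) = 11400/4663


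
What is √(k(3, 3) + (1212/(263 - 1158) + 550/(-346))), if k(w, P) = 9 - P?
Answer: √73269315515/154835 ≈ 1.7482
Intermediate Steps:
√(k(3, 3) + (1212/(263 - 1158) + 550/(-346))) = √((9 - 1*3) + (1212/(263 - 1158) + 550/(-346))) = √((9 - 3) + (1212/(-895) + 550*(-1/346))) = √(6 + (1212*(-1/895) - 275/173)) = √(6 + (-1212/895 - 275/173)) = √(6 - 455801/154835) = √(473209/154835) = √73269315515/154835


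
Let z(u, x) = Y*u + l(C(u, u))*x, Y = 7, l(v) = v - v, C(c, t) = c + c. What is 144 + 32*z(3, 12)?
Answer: 816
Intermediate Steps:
C(c, t) = 2*c
l(v) = 0
z(u, x) = 7*u (z(u, x) = 7*u + 0*x = 7*u + 0 = 7*u)
144 + 32*z(3, 12) = 144 + 32*(7*3) = 144 + 32*21 = 144 + 672 = 816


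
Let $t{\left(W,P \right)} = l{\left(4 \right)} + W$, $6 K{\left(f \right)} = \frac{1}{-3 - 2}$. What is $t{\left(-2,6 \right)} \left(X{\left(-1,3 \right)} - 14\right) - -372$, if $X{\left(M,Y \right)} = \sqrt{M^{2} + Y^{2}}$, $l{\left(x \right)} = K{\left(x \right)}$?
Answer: $\frac{6007}{15} - \frac{61 \sqrt{10}}{30} \approx 394.04$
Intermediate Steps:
$K{\left(f \right)} = - \frac{1}{30}$ ($K{\left(f \right)} = \frac{1}{6 \left(-3 - 2\right)} = \frac{1}{6 \left(-5\right)} = \frac{1}{6} \left(- \frac{1}{5}\right) = - \frac{1}{30}$)
$l{\left(x \right)} = - \frac{1}{30}$
$t{\left(W,P \right)} = - \frac{1}{30} + W$
$t{\left(-2,6 \right)} \left(X{\left(-1,3 \right)} - 14\right) - -372 = \left(- \frac{1}{30} - 2\right) \left(\sqrt{\left(-1\right)^{2} + 3^{2}} - 14\right) - -372 = - \frac{61 \left(\sqrt{1 + 9} - 14\right)}{30} + 372 = - \frac{61 \left(\sqrt{10} - 14\right)}{30} + 372 = - \frac{61 \left(-14 + \sqrt{10}\right)}{30} + 372 = \left(\frac{427}{15} - \frac{61 \sqrt{10}}{30}\right) + 372 = \frac{6007}{15} - \frac{61 \sqrt{10}}{30}$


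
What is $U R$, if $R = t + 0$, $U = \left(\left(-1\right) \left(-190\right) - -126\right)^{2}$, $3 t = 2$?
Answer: $\frac{199712}{3} \approx 66571.0$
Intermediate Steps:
$t = \frac{2}{3}$ ($t = \frac{1}{3} \cdot 2 = \frac{2}{3} \approx 0.66667$)
$U = 99856$ ($U = \left(190 + 126\right)^{2} = 316^{2} = 99856$)
$R = \frac{2}{3}$ ($R = \frac{2}{3} + 0 = \frac{2}{3} \approx 0.66667$)
$U R = 99856 \cdot \frac{2}{3} = \frac{199712}{3}$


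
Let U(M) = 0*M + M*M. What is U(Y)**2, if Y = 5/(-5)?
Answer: 1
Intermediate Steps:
Y = -1 (Y = 5*(-1/5) = -1)
U(M) = M**2 (U(M) = 0 + M**2 = M**2)
U(Y)**2 = ((-1)**2)**2 = 1**2 = 1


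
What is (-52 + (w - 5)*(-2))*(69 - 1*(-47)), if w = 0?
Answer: -4872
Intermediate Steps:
(-52 + (w - 5)*(-2))*(69 - 1*(-47)) = (-52 + (0 - 5)*(-2))*(69 - 1*(-47)) = (-52 - 5*(-2))*(69 + 47) = (-52 + 10)*116 = -42*116 = -4872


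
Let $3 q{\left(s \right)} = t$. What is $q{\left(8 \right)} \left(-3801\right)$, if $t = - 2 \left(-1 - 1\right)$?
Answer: $-5068$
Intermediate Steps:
$t = 4$ ($t = \left(-2\right) \left(-2\right) = 4$)
$q{\left(s \right)} = \frac{4}{3}$ ($q{\left(s \right)} = \frac{1}{3} \cdot 4 = \frac{4}{3}$)
$q{\left(8 \right)} \left(-3801\right) = \frac{4}{3} \left(-3801\right) = -5068$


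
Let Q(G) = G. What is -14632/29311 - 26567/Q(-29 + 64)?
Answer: -779217457/1025885 ≈ -759.56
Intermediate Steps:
-14632/29311 - 26567/Q(-29 + 64) = -14632/29311 - 26567/(-29 + 64) = -14632*1/29311 - 26567/35 = -14632/29311 - 26567*1/35 = -14632/29311 - 26567/35 = -779217457/1025885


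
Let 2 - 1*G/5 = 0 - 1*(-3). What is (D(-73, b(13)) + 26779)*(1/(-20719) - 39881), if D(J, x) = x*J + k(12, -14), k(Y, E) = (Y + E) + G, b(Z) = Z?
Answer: -21337401324120/20719 ≈ -1.0298e+9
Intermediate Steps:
G = -5 (G = 10 - 5*(0 - 1*(-3)) = 10 - 5*(0 + 3) = 10 - 5*3 = 10 - 15 = -5)
k(Y, E) = -5 + E + Y (k(Y, E) = (Y + E) - 5 = (E + Y) - 5 = -5 + E + Y)
D(J, x) = -7 + J*x (D(J, x) = x*J + (-5 - 14 + 12) = J*x - 7 = -7 + J*x)
(D(-73, b(13)) + 26779)*(1/(-20719) - 39881) = ((-7 - 73*13) + 26779)*(1/(-20719) - 39881) = ((-7 - 949) + 26779)*(-1/20719 - 39881) = (-956 + 26779)*(-826294440/20719) = 25823*(-826294440/20719) = -21337401324120/20719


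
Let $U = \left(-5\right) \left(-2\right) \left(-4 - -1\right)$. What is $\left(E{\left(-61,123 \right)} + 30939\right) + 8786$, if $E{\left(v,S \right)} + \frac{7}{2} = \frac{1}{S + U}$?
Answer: $\frac{7388201}{186} \approx 39722.0$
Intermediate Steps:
$U = -30$ ($U = 10 \left(-4 + 1\right) = 10 \left(-3\right) = -30$)
$E{\left(v,S \right)} = - \frac{7}{2} + \frac{1}{-30 + S}$ ($E{\left(v,S \right)} = - \frac{7}{2} + \frac{1}{S - 30} = - \frac{7}{2} + \frac{1}{-30 + S}$)
$\left(E{\left(-61,123 \right)} + 30939\right) + 8786 = \left(\frac{212 - 861}{2 \left(-30 + 123\right)} + 30939\right) + 8786 = \left(\frac{212 - 861}{2 \cdot 93} + 30939\right) + 8786 = \left(\frac{1}{2} \cdot \frac{1}{93} \left(-649\right) + 30939\right) + 8786 = \left(- \frac{649}{186} + 30939\right) + 8786 = \frac{5754005}{186} + 8786 = \frac{7388201}{186}$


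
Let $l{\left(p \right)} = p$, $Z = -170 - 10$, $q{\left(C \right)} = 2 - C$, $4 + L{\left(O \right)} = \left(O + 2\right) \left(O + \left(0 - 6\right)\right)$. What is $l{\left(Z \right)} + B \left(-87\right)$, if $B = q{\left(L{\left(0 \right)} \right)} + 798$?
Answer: $-71172$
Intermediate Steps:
$L{\left(O \right)} = -4 + \left(-6 + O\right) \left(2 + O\right)$ ($L{\left(O \right)} = -4 + \left(O + 2\right) \left(O + \left(0 - 6\right)\right) = -4 + \left(2 + O\right) \left(O + \left(0 - 6\right)\right) = -4 + \left(2 + O\right) \left(O - 6\right) = -4 + \left(2 + O\right) \left(-6 + O\right) = -4 + \left(-6 + O\right) \left(2 + O\right)$)
$Z = -180$ ($Z = -170 - 10 = -180$)
$B = 816$ ($B = \left(2 - \left(-16 + 0^{2} - 0\right)\right) + 798 = \left(2 - \left(-16 + 0 + 0\right)\right) + 798 = \left(2 - -16\right) + 798 = \left(2 + 16\right) + 798 = 18 + 798 = 816$)
$l{\left(Z \right)} + B \left(-87\right) = -180 + 816 \left(-87\right) = -180 - 70992 = -71172$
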